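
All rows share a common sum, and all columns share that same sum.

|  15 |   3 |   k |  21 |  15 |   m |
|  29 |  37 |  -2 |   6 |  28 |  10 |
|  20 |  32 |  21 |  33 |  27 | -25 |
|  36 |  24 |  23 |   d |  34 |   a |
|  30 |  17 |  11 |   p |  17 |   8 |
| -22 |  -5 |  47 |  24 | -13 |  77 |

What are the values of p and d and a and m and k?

p = 25, d = -1, a = -8, m = 46, k = 8

Rows 2 and 3 both sum to 108, so that's the common total.
Row 5 has 30 + 17 + 11 + 17 + 8 = 83; the blank must be 108 − 83 = 25.
Column 3 has -2 + 21 + 23 + 11 + 47 = 100; the blank must be 108 − 100 = 8.
Column 4 has 21 + 6 + 33 + 25 + 24 = 109; the blank must be 108 − 109 = -1.
Row 1 has 15 + 3 + 8 + 21 + 15 = 62; the blank must be 108 − 62 = 46.
Row 4 has 36 + 24 + 23 − 1 + 34 = 116; the blank must be 108 − 116 = -8.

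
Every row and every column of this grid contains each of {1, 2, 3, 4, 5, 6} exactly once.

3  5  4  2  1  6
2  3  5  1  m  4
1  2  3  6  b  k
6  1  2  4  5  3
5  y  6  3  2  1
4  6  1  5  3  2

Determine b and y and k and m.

Cell (3,6): column 6 already has {1, 2, 3, 4, 6} → 5.
Cell (3,5): row 3 already has {1, 2, 3, 5, 6} → 4.
For row 5, column 2: row 5 already has {1, 2, 3, 5, 6}; that leaves 4.
For row 2, column 5: row 2 already has {1, 2, 3, 4, 5}; that leaves 6.

b = 4, y = 4, k = 5, m = 6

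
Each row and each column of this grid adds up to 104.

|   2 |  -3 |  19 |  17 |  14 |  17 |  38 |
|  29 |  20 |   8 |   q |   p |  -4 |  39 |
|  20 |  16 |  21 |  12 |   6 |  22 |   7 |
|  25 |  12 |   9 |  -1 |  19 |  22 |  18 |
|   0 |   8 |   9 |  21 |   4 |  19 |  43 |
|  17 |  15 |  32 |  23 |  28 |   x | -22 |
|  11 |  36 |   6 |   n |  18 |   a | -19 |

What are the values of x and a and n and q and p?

x = 11, a = 17, n = 35, q = -3, p = 15

Row 6 has 17 + 15 + 32 + 23 + 28 − 22 = 93; the blank must be 104 − 93 = 11.
Column 6 has 17 − 4 + 22 + 22 + 19 + 11 = 87; the blank must be 104 − 87 = 17.
Column 5 has 14 + 6 + 19 + 4 + 28 + 18 = 89; the blank must be 104 − 89 = 15.
Row 7 has 11 + 36 + 6 + 18 + 17 − 19 = 69; the blank must be 104 − 69 = 35.
Row 2 has 29 + 20 + 8 + 15 − 4 + 39 = 107; the blank must be 104 − 107 = -3.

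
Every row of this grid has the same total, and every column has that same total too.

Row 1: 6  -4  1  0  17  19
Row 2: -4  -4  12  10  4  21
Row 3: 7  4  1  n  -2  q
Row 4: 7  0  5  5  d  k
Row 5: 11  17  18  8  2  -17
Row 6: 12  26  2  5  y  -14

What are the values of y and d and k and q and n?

Rows 1 and 2 both sum to 39, so that's the common total.
The known cells in row 6 total 31, leaving 39 − 31 = 8 for the blank.
The known cells in column 5 total 29, leaving 39 − 29 = 10 for the blank.
The known cells in column 4 total 28, leaving 39 − 28 = 11 for the blank.
The known cells in row 3 total 21, leaving 39 − 21 = 18 for the blank.
The known cells in row 4 total 27, leaving 39 − 27 = 12 for the blank.

y = 8, d = 10, k = 12, q = 18, n = 11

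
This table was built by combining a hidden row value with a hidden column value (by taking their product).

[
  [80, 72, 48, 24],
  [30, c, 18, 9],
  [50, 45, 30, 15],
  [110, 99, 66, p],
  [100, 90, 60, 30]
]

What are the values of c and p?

Each row is a constant multiple of every other row — this is a multiplication table with the headers hidden.
Row 2 is 18/48 = 3/8 times row 1, so its entry in column 2 is 72 × 3/8 = 27.
Row 4 is 66/48 = 11/8 times row 1, so its entry in column 4 is 24 × 11/8 = 33.

c = 27, p = 33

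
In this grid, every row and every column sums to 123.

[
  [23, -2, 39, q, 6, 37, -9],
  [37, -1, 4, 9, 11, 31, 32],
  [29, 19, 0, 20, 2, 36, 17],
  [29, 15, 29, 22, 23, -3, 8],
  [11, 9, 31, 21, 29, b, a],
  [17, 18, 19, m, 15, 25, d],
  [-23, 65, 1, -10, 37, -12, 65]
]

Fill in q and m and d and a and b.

The known cells in row 1 total 94, leaving 123 − 94 = 29 for the blank.
The known cells in column 6 total 114, leaving 123 − 114 = 9 for the blank.
The known cells in row 5 total 110, leaving 123 − 110 = 13 for the blank.
The known cells in column 7 total 126, leaving 123 − 126 = -3 for the blank.
The known cells in row 6 total 91, leaving 123 − 91 = 32 for the blank.

q = 29, m = 32, d = -3, a = 13, b = 9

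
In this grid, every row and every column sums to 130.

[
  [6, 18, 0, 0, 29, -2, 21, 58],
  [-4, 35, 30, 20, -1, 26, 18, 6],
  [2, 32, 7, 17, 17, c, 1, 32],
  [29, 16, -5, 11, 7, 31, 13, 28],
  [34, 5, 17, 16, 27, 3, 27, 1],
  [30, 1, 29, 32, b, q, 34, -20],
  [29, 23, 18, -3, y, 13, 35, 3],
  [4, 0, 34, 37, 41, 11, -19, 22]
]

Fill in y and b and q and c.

y = 12, b = -2, q = 26, c = 22

Row 3: 2 + 32 + 7 + 17 + 17 + 1 + 32 = 108, so its missing entry is 130 − 108 = 22.
Column 6: -2 + 26 + 22 + 31 + 3 + 13 + 11 = 104, so its missing entry is 130 − 104 = 26.
Row 6: 30 + 1 + 29 + 32 + 26 + 34 − 20 = 132, so its missing entry is 130 − 132 = -2.
Row 7: 29 + 23 + 18 − 3 + 13 + 35 + 3 = 118, so its missing entry is 130 − 118 = 12.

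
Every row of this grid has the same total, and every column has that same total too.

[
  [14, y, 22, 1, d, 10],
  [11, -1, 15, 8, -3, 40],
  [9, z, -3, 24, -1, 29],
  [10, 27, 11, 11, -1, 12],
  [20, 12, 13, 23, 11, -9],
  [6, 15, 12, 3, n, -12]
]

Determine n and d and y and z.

n = 46, d = 18, y = 5, z = 12

Rows 2 and 4 both sum to 70, so that's the common total.
Row 6 has 6 + 15 + 12 + 3 − 12 = 24; the blank must be 70 − 24 = 46.
Column 5 has -3 − 1 − 1 + 11 + 46 = 52; the blank must be 70 − 52 = 18.
Row 1 has 14 + 22 + 1 + 18 + 10 = 65; the blank must be 70 − 65 = 5.
Row 3 has 9 − 3 + 24 − 1 + 29 = 58; the blank must be 70 − 58 = 12.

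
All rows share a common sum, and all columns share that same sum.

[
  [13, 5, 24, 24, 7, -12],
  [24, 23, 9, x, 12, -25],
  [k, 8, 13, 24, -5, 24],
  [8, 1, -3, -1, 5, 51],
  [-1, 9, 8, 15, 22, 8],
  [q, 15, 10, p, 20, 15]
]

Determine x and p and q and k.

Rows 1 and 4 both sum to 61, so that's the common total.
Row 2: 24 + 23 + 9 + 12 − 25 = 43, so its missing entry is 61 − 43 = 18.
Column 4: 24 + 18 + 24 − 1 + 15 = 80, so its missing entry is 61 − 80 = -19.
Row 6: 15 + 10 − 19 + 20 + 15 = 41, so its missing entry is 61 − 41 = 20.
Row 3: 8 + 13 + 24 − 5 + 24 = 64, so its missing entry is 61 − 64 = -3.

x = 18, p = -19, q = 20, k = -3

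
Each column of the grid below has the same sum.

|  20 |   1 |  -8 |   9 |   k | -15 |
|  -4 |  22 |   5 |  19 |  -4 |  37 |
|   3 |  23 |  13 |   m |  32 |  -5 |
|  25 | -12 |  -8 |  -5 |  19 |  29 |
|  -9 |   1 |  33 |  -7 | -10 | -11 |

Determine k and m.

Column 1 sums to 35 and so does column 3; that's the common total.
In column 5 the known cells total 37, leaving 35 − 37 = -2.
In column 4 the known cells total 16, leaving 35 − 16 = 19.

k = -2, m = 19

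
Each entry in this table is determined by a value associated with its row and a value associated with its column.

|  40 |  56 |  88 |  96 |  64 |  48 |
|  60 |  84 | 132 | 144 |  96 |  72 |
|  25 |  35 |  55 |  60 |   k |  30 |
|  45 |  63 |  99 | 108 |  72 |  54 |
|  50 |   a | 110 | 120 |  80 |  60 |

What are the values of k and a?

k = 40, a = 70

Each row is a constant multiple of every other row — this is a multiplication table with the headers hidden.
Row 3 is 55/88 = 5/8 times row 1, so its entry in column 5 is 64 × 5/8 = 40.
Row 5 is 110/88 = 5/4 times row 1, so its entry in column 2 is 56 × 5/4 = 70.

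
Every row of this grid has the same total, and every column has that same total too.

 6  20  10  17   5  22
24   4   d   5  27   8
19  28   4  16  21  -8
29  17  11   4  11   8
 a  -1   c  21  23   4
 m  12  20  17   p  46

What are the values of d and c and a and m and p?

Rows 1 and 3 both sum to 80, so that's the common total.
The known cells in row 2 total 68, leaving 80 − 68 = 12 for the blank.
The known cells in column 5 total 87, leaving 80 − 87 = -7 for the blank.
The known cells in column 3 total 57, leaving 80 − 57 = 23 for the blank.
The known cells in row 5 total 70, leaving 80 − 70 = 10 for the blank.
The known cells in row 6 total 88, leaving 80 − 88 = -8 for the blank.

d = 12, c = 23, a = 10, m = -8, p = -7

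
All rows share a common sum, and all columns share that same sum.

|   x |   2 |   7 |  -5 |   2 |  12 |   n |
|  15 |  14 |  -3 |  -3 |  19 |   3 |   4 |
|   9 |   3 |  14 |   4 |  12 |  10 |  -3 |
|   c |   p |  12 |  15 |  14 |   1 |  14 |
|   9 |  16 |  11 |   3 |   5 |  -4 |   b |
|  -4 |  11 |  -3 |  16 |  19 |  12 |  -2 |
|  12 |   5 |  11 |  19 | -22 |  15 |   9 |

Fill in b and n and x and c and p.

b = 9, n = 18, x = 13, c = -5, p = -2

Rows 2 and 3 both sum to 49, so that's the common total.
Column 2: 2 + 14 + 3 + 16 + 11 + 5 = 51, so its missing entry is 49 − 51 = -2.
Row 5: 9 + 16 + 11 + 3 + 5 − 4 = 40, so its missing entry is 49 − 40 = 9.
Row 4: -2 + 12 + 15 + 14 + 1 + 14 = 54, so its missing entry is 49 − 54 = -5.
Column 1: 15 + 9 − 5 + 9 − 4 + 12 = 36, so its missing entry is 49 − 36 = 13.
Row 1: 13 + 2 + 7 − 5 + 2 + 12 = 31, so its missing entry is 49 − 31 = 18.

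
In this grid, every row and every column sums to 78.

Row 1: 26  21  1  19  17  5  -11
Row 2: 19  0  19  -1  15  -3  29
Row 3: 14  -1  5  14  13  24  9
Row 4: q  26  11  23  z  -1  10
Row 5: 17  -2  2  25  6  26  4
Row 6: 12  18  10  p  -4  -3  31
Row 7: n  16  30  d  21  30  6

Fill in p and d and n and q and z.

p = 14, d = -16, n = -9, q = -1, z = 10

Column 5 has 17 + 15 + 13 + 6 − 4 + 21 = 68; the blank must be 78 − 68 = 10.
Row 4 has 26 + 11 + 23 + 10 − 1 + 10 = 79; the blank must be 78 − 79 = -1.
Column 1 has 26 + 19 + 14 − 1 + 17 + 12 = 87; the blank must be 78 − 87 = -9.
Row 6 has 12 + 18 + 10 − 4 − 3 + 31 = 64; the blank must be 78 − 64 = 14.
Row 7 has -9 + 16 + 30 + 21 + 30 + 6 = 94; the blank must be 78 − 94 = -16.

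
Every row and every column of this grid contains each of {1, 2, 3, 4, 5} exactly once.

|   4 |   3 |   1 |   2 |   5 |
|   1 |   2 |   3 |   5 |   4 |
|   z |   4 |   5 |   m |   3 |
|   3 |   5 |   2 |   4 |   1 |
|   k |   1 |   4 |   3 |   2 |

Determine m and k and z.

m = 1, k = 5, z = 2

At (row 3, col 4): column 4 already has {2, 3, 4, 5}, so the value is 1.
At (row 5, col 1): row 5 already has {1, 2, 3, 4}, so the value is 5.
At (row 3, col 1): row 3 already has {1, 3, 4, 5}, so the value is 2.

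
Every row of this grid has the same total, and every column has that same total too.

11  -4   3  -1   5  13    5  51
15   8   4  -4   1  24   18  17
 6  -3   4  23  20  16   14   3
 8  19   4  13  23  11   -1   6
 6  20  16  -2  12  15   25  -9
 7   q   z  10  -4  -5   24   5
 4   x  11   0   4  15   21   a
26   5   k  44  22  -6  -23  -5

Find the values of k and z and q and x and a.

Rows 1 and 2 both sum to 83, so that's the common total.
Column 8: 51 + 17 + 3 + 6 − 9 + 5 − 5 = 68, so its missing entry is 83 − 68 = 15.
Row 7: 4 + 11 + 0 + 4 + 15 + 21 + 15 = 70, so its missing entry is 83 − 70 = 13.
Column 2: -4 + 8 − 3 + 19 + 20 + 13 + 5 = 58, so its missing entry is 83 − 58 = 25.
Row 8: 26 + 5 + 44 + 22 − 6 − 23 − 5 = 63, so its missing entry is 83 − 63 = 20.
Row 6: 7 + 25 + 10 − 4 − 5 + 24 + 5 = 62, so its missing entry is 83 − 62 = 21.

k = 20, z = 21, q = 25, x = 13, a = 15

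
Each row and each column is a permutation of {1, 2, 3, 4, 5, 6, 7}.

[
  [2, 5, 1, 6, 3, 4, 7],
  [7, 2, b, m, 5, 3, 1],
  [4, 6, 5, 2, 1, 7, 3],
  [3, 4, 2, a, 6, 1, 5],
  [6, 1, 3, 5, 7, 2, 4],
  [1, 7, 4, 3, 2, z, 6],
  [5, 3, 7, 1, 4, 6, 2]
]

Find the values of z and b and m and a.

At (row 2, col 3): column 3 already has {1, 2, 3, 4, 5, 7}, so the value is 6.
At (row 4, col 4): row 4 already has {1, 2, 3, 4, 5, 6}, so the value is 7.
Cell (2,4): row 2 already has {1, 2, 3, 5, 6, 7} → 4.
At (row 6, col 6): row 6 already has {1, 2, 3, 4, 6, 7}, so the value is 5.

z = 5, b = 6, m = 4, a = 7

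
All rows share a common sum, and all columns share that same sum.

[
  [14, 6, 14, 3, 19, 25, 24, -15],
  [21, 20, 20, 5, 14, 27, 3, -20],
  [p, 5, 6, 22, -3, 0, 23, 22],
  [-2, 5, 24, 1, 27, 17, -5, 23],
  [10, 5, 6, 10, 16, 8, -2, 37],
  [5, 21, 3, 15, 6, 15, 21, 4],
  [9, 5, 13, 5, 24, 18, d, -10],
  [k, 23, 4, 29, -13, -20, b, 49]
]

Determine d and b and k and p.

Rows 1 and 2 both sum to 90, so that's the common total.
Row 7 has 9 + 5 + 13 + 5 + 24 + 18 − 10 = 64; the blank must be 90 − 64 = 26.
Column 7 has 24 + 3 + 23 − 5 − 2 + 21 + 26 = 90; the blank must be 90 − 90 = 0.
Row 3 has 5 + 6 + 22 − 3 + 0 + 23 + 22 = 75; the blank must be 90 − 75 = 15.
Row 8 has 23 + 4 + 29 − 13 − 20 + 0 + 49 = 72; the blank must be 90 − 72 = 18.

d = 26, b = 0, k = 18, p = 15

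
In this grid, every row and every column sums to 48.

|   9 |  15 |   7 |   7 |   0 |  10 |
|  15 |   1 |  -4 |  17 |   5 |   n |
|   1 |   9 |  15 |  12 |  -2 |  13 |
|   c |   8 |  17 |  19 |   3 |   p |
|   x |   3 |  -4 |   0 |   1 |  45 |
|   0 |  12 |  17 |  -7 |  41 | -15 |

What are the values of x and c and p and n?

Row 2 has 15 + 1 − 4 + 17 + 5 = 34; the blank must be 48 − 34 = 14.
Row 5 has 3 − 4 + 0 + 1 + 45 = 45; the blank must be 48 − 45 = 3.
Column 6 has 10 + 14 + 13 + 45 − 15 = 67; the blank must be 48 − 67 = -19.
Row 4 has 8 + 17 + 19 + 3 − 19 = 28; the blank must be 48 − 28 = 20.

x = 3, c = 20, p = -19, n = 14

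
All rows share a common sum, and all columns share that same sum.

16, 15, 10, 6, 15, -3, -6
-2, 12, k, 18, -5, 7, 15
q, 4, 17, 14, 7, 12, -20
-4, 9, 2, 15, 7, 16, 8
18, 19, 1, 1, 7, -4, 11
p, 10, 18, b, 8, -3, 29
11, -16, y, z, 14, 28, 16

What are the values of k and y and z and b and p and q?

Rows 1 and 4 both sum to 53, so that's the common total.
Row 2: -2 + 12 + 18 − 5 + 7 + 15 = 45, so its missing entry is 53 − 45 = 8.
Column 3: 10 + 8 + 17 + 2 + 1 + 18 = 56, so its missing entry is 53 − 56 = -3.
Row 3: 4 + 17 + 14 + 7 + 12 − 20 = 34, so its missing entry is 53 − 34 = 19.
Column 1: 16 − 2 + 19 − 4 + 18 + 11 = 58, so its missing entry is 53 − 58 = -5.
Row 6: -5 + 10 + 18 + 8 − 3 + 29 = 57, so its missing entry is 53 − 57 = -4.
Row 7: 11 − 16 − 3 + 14 + 28 + 16 = 50, so its missing entry is 53 − 50 = 3.

k = 8, y = -3, z = 3, b = -4, p = -5, q = 19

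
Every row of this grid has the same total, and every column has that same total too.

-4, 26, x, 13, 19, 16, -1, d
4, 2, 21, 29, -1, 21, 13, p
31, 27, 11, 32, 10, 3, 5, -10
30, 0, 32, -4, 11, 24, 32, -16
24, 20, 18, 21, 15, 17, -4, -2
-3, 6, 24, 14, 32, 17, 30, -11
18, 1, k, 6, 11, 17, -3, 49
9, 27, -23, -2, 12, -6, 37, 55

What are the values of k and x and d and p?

k = 10, x = 16, d = 24, p = 20

Rows 3 and 4 both sum to 109, so that's the common total.
Row 7 has 18 + 1 + 6 + 11 + 17 − 3 + 49 = 99; the blank must be 109 − 99 = 10.
Row 2 has 4 + 2 + 21 + 29 − 1 + 21 + 13 = 89; the blank must be 109 − 89 = 20.
Column 8 has 20 − 10 − 16 − 2 − 11 + 49 + 55 = 85; the blank must be 109 − 85 = 24.
Row 1 has -4 + 26 + 13 + 19 + 16 − 1 + 24 = 93; the blank must be 109 − 93 = 16.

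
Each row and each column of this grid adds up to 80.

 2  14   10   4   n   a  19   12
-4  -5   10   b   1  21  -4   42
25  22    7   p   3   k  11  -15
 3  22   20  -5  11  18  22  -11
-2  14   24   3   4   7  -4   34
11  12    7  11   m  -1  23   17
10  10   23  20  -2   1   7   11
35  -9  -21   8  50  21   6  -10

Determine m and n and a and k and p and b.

m = 0, n = 13, a = 6, k = 7, p = 20, b = 19

Row 6 has 11 + 12 + 7 + 11 − 1 + 23 + 17 = 80; the blank must be 80 − 80 = 0.
Column 5 has 1 + 3 + 11 + 4 + 0 − 2 + 50 = 67; the blank must be 80 − 67 = 13.
Row 1 has 2 + 14 + 10 + 4 + 13 + 19 + 12 = 74; the blank must be 80 − 74 = 6.
Column 6 has 6 + 21 + 18 + 7 − 1 + 1 + 21 = 73; the blank must be 80 − 73 = 7.
Row 3 has 25 + 22 + 7 + 3 + 7 + 11 − 15 = 60; the blank must be 80 − 60 = 20.
Row 2 has -4 − 5 + 10 + 1 + 21 − 4 + 42 = 61; the blank must be 80 − 61 = 19.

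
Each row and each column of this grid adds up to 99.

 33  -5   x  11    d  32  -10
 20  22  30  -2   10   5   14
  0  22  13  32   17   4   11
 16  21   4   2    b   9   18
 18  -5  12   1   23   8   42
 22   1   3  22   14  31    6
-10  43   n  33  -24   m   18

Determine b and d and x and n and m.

Row 4: 16 + 21 + 4 + 2 + 9 + 18 = 70, so its missing entry is 99 − 70 = 29.
Column 5: 10 + 17 + 29 + 23 + 14 − 24 = 69, so its missing entry is 99 − 69 = 30.
Column 6: 32 + 5 + 4 + 9 + 8 + 31 = 89, so its missing entry is 99 − 89 = 10.
Row 7: -10 + 43 + 33 − 24 + 10 + 18 = 70, so its missing entry is 99 − 70 = 29.
Row 1: 33 − 5 + 11 + 30 + 32 − 10 = 91, so its missing entry is 99 − 91 = 8.

b = 29, d = 30, x = 8, n = 29, m = 10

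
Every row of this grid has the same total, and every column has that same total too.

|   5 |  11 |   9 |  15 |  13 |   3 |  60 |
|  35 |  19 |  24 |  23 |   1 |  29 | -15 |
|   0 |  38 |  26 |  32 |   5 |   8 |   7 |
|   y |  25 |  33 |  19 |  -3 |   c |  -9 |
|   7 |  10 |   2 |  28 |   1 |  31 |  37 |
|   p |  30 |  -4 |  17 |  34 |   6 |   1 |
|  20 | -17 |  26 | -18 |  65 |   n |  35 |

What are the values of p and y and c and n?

Rows 1 and 2 both sum to 116, so that's the common total.
Row 6 has 30 − 4 + 17 + 34 + 6 + 1 = 84; the blank must be 116 − 84 = 32.
Row 7 has 20 − 17 + 26 − 18 + 65 + 35 = 111; the blank must be 116 − 111 = 5.
Column 6 has 3 + 29 + 8 + 31 + 6 + 5 = 82; the blank must be 116 − 82 = 34.
Row 4 has 25 + 33 + 19 − 3 + 34 − 9 = 99; the blank must be 116 − 99 = 17.

p = 32, y = 17, c = 34, n = 5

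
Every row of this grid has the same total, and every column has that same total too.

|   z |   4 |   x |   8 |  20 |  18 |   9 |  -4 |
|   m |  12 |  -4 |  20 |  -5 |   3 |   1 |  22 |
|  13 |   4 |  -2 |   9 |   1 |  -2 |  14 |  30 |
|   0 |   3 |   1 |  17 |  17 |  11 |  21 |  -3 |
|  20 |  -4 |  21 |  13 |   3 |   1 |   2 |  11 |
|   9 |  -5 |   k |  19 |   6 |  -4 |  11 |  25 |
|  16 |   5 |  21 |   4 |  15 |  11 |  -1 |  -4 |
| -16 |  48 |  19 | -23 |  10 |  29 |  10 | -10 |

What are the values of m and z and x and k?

Rows 3 and 4 both sum to 67, so that's the common total.
Row 2 has 12 − 4 + 20 − 5 + 3 + 1 + 22 = 49; the blank must be 67 − 49 = 18.
Row 6 has 9 − 5 + 19 + 6 − 4 + 11 + 25 = 61; the blank must be 67 − 61 = 6.
Column 3 has -4 − 2 + 1 + 21 + 6 + 21 + 19 = 62; the blank must be 67 − 62 = 5.
Row 1 has 4 + 5 + 8 + 20 + 18 + 9 − 4 = 60; the blank must be 67 − 60 = 7.

m = 18, z = 7, x = 5, k = 6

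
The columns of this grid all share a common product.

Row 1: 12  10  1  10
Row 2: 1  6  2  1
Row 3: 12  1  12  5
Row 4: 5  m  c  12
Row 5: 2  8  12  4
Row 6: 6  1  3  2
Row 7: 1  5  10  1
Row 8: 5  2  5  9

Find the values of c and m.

Columns 1 and 4 each multiply to 43200, so every column has product 43200.
Column 3: 1×2×12×12×3×10×5 = 43200, so the missing entry is 43200 ÷ 43200 = 1.
Column 2: 10×6×1×8×1×5×2 = 4800, so the missing entry is 43200 ÷ 4800 = 9.

c = 1, m = 9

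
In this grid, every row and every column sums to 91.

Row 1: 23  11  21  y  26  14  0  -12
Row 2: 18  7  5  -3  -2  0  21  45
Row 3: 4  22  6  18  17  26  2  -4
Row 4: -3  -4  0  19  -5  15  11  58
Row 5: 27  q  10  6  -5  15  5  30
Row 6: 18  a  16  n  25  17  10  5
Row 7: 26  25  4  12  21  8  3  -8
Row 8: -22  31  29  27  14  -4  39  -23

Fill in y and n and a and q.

y = 8, n = 4, a = -4, q = 3

Row 1 has 23 + 11 + 21 + 26 + 14 + 0 − 12 = 83; the blank must be 91 − 83 = 8.
Column 4 has 8 − 3 + 18 + 19 + 6 + 12 + 27 = 87; the blank must be 91 − 87 = 4.
Row 5 has 27 + 10 + 6 − 5 + 15 + 5 + 30 = 88; the blank must be 91 − 88 = 3.
Row 6 has 18 + 16 + 4 + 25 + 17 + 10 + 5 = 95; the blank must be 91 − 95 = -4.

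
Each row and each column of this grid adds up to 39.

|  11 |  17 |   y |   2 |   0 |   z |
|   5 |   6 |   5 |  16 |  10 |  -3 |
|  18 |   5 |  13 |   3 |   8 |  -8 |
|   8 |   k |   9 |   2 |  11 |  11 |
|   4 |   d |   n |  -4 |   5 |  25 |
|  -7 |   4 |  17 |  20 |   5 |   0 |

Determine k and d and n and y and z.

The known cells in row 4 total 41, leaving 39 − 41 = -2 for the blank.
The known cells in column 6 total 25, leaving 39 − 25 = 14 for the blank.
The known cells in row 1 total 44, leaving 39 − 44 = -5 for the blank.
The known cells in column 3 total 39, leaving 39 − 39 = 0 for the blank.
The known cells in row 5 total 30, leaving 39 − 30 = 9 for the blank.

k = -2, d = 9, n = 0, y = -5, z = 14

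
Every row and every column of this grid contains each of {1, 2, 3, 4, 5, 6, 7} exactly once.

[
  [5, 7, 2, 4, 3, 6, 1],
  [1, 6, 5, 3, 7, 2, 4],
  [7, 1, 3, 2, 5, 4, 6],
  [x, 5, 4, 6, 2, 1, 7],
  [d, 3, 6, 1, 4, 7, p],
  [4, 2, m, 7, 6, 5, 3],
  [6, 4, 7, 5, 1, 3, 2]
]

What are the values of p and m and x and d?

p = 5, m = 1, x = 3, d = 2

For row 5, column 7: column 7 already has {1, 2, 3, 4, 6, 7}; that leaves 5.
Cell (5,1): row 5 already has {1, 3, 4, 5, 6, 7} → 2.
At (row 4, col 1): row 4 already has {1, 2, 4, 5, 6, 7}, so the value is 3.
At (row 6, col 3): row 6 already has {2, 3, 4, 5, 6, 7}, so the value is 1.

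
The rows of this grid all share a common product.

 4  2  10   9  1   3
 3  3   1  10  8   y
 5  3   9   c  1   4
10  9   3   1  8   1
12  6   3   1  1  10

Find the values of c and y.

Rows 1 and 5 each multiply to 2160, so every row has product 2160.
Row 3: 5×3×9×1×4 = 540, so the missing entry is 2160 ÷ 540 = 4.
Row 2: 3×3×1×10×8 = 720, so the missing entry is 2160 ÷ 720 = 3.

c = 4, y = 3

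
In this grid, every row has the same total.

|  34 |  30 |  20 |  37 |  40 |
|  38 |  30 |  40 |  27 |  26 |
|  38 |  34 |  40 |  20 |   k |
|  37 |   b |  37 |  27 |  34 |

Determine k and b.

k = 29, b = 26

The complete rows each total 161.
Row 3 is missing 161 − 132 = 29 (since 38 + 34 + 40 + 20 = 132).
Row 4 is missing 161 − 135 = 26 (since 37 + 37 + 27 + 34 = 135).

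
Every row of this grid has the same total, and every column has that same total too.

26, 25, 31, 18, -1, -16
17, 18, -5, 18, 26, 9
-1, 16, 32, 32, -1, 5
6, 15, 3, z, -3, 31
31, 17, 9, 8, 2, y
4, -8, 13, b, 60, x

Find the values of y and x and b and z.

Rows 1 and 2 both sum to 83, so that's the common total.
The known cells in row 5 total 67, leaving 83 − 67 = 16 for the blank.
The known cells in column 6 total 45, leaving 83 − 45 = 38 for the blank.
The known cells in row 6 total 107, leaving 83 − 107 = -24 for the blank.
The known cells in row 4 total 52, leaving 83 − 52 = 31 for the blank.

y = 16, x = 38, b = -24, z = 31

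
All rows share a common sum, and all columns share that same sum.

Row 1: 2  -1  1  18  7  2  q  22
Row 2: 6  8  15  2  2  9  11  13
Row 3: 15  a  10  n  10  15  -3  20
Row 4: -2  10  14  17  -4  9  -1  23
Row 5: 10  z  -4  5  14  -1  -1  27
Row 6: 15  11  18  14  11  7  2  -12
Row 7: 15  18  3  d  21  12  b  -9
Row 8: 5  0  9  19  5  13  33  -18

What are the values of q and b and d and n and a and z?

Rows 2 and 4 both sum to 66, so that's the common total.
Row 1 has 2 − 1 + 1 + 18 + 7 + 2 + 22 = 51; the blank must be 66 − 51 = 15.
Column 7 has 15 + 11 − 3 − 1 − 1 + 2 + 33 = 56; the blank must be 66 − 56 = 10.
Row 7 has 15 + 18 + 3 + 21 + 12 + 10 − 9 = 70; the blank must be 66 − 70 = -4.
Column 4 has 18 + 2 + 17 + 5 + 14 − 4 + 19 = 71; the blank must be 66 − 71 = -5.
Row 3 has 15 + 10 − 5 + 10 + 15 − 3 + 20 = 62; the blank must be 66 − 62 = 4.
Row 5 has 10 − 4 + 5 + 14 − 1 − 1 + 27 = 50; the blank must be 66 − 50 = 16.

q = 15, b = 10, d = -4, n = -5, a = 4, z = 16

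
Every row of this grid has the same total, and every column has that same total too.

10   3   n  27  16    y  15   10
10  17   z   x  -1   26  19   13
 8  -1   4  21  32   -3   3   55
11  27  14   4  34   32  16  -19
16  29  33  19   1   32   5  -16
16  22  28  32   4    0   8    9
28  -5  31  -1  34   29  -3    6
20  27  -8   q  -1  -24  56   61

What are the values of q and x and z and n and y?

Rows 3 and 4 both sum to 119, so that's the common total.
The known cells in row 8 total 131, leaving 119 − 131 = -12 for the blank.
The known cells in column 6 total 92, leaving 119 − 92 = 27 for the blank.
The known cells in row 1 total 108, leaving 119 − 108 = 11 for the blank.
The known cells in column 3 total 113, leaving 119 − 113 = 6 for the blank.
The known cells in row 2 total 90, leaving 119 − 90 = 29 for the blank.

q = -12, x = 29, z = 6, n = 11, y = 27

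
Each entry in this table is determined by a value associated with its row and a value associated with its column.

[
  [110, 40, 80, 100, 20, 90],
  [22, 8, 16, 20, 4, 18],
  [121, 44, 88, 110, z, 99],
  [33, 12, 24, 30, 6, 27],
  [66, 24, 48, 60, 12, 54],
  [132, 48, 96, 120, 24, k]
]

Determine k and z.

Each row is a constant multiple of every other row — this is a multiplication table with the headers hidden.
Row 6 is 96/80 = 6/5 times row 1, so its entry in column 6 is 90 × 6/5 = 108.
Row 3 is 88/80 = 11/10 times row 1, so its entry in column 5 is 20 × 11/10 = 22.

k = 108, z = 22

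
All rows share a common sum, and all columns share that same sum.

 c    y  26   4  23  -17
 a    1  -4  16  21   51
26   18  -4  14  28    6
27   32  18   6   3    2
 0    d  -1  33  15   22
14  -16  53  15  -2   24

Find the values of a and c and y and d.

a = 3, c = 18, y = 34, d = 19

Rows 3 and 4 both sum to 88, so that's the common total.
The known cells in row 2 total 85, leaving 88 − 85 = 3 for the blank.
The known cells in row 5 total 69, leaving 88 − 69 = 19 for the blank.
The known cells in column 2 total 54, leaving 88 − 54 = 34 for the blank.
The known cells in row 1 total 70, leaving 88 − 70 = 18 for the blank.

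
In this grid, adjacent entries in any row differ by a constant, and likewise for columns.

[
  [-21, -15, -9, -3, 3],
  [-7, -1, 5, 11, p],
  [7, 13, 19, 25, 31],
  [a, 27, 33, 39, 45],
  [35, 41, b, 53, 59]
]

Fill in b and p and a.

Along each row the entries change by 6 per step; down each column they change by 14.
Row 5: from 35 at column 1, stepping by 6 to column 3 gives 47.
Row 2: from -7 at column 1, stepping by 6 to column 5 gives 17.
Row 4: from 27 at column 2, stepping by 6 to column 1 gives 21.

b = 47, p = 17, a = 21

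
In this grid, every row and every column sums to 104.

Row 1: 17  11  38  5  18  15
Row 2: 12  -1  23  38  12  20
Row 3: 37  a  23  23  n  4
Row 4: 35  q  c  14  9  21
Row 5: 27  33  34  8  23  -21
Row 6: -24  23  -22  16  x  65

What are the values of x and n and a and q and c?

x = 46, n = -4, a = 21, q = 17, c = 8

The known cells in row 6 total 58, leaving 104 − 58 = 46 for the blank.
The known cells in column 5 total 108, leaving 104 − 108 = -4 for the blank.
The known cells in row 3 total 83, leaving 104 − 83 = 21 for the blank.
The known cells in column 2 total 87, leaving 104 − 87 = 17 for the blank.
The known cells in row 4 total 96, leaving 104 − 96 = 8 for the blank.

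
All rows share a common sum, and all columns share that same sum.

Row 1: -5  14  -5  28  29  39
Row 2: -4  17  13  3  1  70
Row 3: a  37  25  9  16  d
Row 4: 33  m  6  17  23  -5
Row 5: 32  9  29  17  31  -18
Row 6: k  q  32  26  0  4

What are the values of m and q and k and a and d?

Rows 1 and 2 both sum to 100, so that's the common total.
The known cells in row 4 total 74, leaving 100 − 74 = 26 for the blank.
The known cells in column 2 total 103, leaving 100 − 103 = -3 for the blank.
The known cells in row 6 total 59, leaving 100 − 59 = 41 for the blank.
The known cells in column 1 total 97, leaving 100 − 97 = 3 for the blank.
The known cells in row 3 total 90, leaving 100 − 90 = 10 for the blank.

m = 26, q = -3, k = 41, a = 3, d = 10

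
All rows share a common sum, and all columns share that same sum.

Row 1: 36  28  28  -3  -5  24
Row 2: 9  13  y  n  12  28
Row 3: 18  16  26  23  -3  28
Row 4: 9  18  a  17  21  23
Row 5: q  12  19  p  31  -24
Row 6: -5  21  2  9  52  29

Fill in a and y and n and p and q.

Rows 1 and 3 both sum to 108, so that's the common total.
Column 1 has 36 + 9 + 18 + 9 − 5 = 67; the blank must be 108 − 67 = 41.
Row 5 has 41 + 12 + 19 + 31 − 24 = 79; the blank must be 108 − 79 = 29.
Row 4 has 9 + 18 + 17 + 21 + 23 = 88; the blank must be 108 − 88 = 20.
Column 3 has 28 + 26 + 20 + 19 + 2 = 95; the blank must be 108 − 95 = 13.
Row 2 has 9 + 13 + 13 + 12 + 28 = 75; the blank must be 108 − 75 = 33.

a = 20, y = 13, n = 33, p = 29, q = 41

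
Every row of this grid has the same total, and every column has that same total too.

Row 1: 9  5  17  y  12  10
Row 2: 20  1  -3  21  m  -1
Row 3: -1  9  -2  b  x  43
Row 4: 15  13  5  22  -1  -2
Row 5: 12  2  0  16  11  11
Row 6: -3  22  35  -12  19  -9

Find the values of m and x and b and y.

Rows 4 and 5 both sum to 52, so that's the common total.
The known cells in row 1 total 53, leaving 52 − 53 = -1 for the blank.
The known cells in column 4 total 46, leaving 52 − 46 = 6 for the blank.
The known cells in row 3 total 55, leaving 52 − 55 = -3 for the blank.
The known cells in row 2 total 38, leaving 52 − 38 = 14 for the blank.

m = 14, x = -3, b = 6, y = -1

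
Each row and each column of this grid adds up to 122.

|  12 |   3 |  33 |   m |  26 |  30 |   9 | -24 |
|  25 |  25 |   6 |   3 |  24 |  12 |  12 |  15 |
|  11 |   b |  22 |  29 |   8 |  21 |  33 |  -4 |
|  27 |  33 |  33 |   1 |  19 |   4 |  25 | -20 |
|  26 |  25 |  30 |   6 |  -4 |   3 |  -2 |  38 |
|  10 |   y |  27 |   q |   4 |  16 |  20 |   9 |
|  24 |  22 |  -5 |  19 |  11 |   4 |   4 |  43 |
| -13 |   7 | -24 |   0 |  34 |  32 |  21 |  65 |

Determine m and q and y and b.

The known cells in row 1 total 89, leaving 122 − 89 = 33 for the blank.
The known cells in column 4 total 91, leaving 122 − 91 = 31 for the blank.
The known cells in row 3 total 120, leaving 122 − 120 = 2 for the blank.
The known cells in row 6 total 117, leaving 122 − 117 = 5 for the blank.

m = 33, q = 31, y = 5, b = 2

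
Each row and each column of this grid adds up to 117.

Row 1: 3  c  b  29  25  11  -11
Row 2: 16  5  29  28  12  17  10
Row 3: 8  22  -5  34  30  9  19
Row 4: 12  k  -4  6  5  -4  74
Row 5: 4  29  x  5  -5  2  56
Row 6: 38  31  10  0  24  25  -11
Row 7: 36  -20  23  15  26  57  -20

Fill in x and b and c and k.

x = 26, b = 38, c = 22, k = 28

Row 4: 12 − 4 + 6 + 5 − 4 + 74 = 89, so its missing entry is 117 − 89 = 28.
Column 2: 5 + 22 + 28 + 29 + 31 − 20 = 95, so its missing entry is 117 − 95 = 22.
Row 1: 3 + 22 + 29 + 25 + 11 − 11 = 79, so its missing entry is 117 − 79 = 38.
Row 5: 4 + 29 + 5 − 5 + 2 + 56 = 91, so its missing entry is 117 − 91 = 26.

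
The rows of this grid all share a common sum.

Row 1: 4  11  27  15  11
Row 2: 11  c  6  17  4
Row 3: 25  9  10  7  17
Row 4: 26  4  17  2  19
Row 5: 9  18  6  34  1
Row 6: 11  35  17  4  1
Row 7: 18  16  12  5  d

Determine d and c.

Row 1 sums to 68 and so does row 3; that's the common total.
In row 7 the known cells total 51, leaving 68 − 51 = 17.
In row 2 the known cells total 38, leaving 68 − 38 = 30.

d = 17, c = 30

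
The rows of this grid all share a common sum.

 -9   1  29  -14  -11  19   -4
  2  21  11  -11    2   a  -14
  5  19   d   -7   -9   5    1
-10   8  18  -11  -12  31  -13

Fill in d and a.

d = -3, a = 0

The complete rows each total 11.
Row 3 is missing 11 − 14 = -3 (since 5 + 19 − 7 − 9 + 5 + 1 = 14).
Row 2 is missing 11 − 11 = 0 (since 2 + 21 + 11 − 11 + 2 − 14 = 11).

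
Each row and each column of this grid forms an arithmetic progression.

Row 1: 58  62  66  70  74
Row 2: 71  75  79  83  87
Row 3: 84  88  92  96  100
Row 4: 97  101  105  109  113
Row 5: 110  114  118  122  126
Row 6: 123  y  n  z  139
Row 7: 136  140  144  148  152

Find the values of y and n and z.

y = 127, n = 131, z = 135

Along each row the entries change by 4 per step; down each column they change by 13.
Row 6: from 123 at column 1, stepping by 4 to column 2 gives 127.
Row 6: from 123 at column 1, stepping by 4 to column 3 gives 131.
Row 6: from 123 at column 1, stepping by 4 to column 4 gives 135.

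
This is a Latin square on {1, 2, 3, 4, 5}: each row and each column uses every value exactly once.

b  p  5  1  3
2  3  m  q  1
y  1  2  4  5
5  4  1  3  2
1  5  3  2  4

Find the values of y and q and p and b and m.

y = 3, q = 5, p = 2, b = 4, m = 4

At (row 1, col 2): column 2 already has {1, 3, 4, 5}, so the value is 2.
Cell (2,3): column 3 already has {1, 2, 3, 5} → 4.
For row 1, column 1: row 1 already has {1, 2, 3, 5}; that leaves 4.
At (row 3, col 1): row 3 already has {1, 2, 4, 5}, so the value is 3.
For row 2, column 4: row 2 already has {1, 2, 3, 4}; that leaves 5.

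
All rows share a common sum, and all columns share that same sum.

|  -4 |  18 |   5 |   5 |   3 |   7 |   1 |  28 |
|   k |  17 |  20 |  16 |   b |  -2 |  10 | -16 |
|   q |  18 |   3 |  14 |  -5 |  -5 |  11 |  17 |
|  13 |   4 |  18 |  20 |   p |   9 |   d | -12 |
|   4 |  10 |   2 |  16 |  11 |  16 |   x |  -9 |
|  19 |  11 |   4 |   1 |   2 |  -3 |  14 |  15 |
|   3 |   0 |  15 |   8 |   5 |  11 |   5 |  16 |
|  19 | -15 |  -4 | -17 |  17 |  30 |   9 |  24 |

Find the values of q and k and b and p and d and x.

Rows 1 and 6 both sum to 63, so that's the common total.
The known cells in row 5 total 50, leaving 63 − 50 = 13 for the blank.
The known cells in row 3 total 53, leaving 63 − 53 = 10 for the blank.
The known cells in column 7 total 63, leaving 63 − 63 = 0 for the blank.
The known cells in row 4 total 52, leaving 63 − 52 = 11 for the blank.
The known cells in column 5 total 44, leaving 63 − 44 = 19 for the blank.
The known cells in row 2 total 64, leaving 63 − 64 = -1 for the blank.

q = 10, k = -1, b = 19, p = 11, d = 0, x = 13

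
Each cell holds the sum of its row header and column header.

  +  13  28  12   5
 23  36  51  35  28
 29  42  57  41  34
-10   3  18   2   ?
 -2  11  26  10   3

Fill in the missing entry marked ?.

-5

-10 + 5 = -5.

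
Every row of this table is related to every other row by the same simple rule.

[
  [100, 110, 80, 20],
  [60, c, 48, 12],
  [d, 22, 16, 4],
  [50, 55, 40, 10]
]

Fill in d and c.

d = 20, c = 66

Each row is a constant multiple of every other row — this is a multiplication table with the headers hidden.
Row 3 is 4/20 = 1/5 times row 1, so its entry in column 1 is 100 × 1/5 = 20.
Row 2 is 12/20 = 3/5 times row 1, so its entry in column 2 is 110 × 3/5 = 66.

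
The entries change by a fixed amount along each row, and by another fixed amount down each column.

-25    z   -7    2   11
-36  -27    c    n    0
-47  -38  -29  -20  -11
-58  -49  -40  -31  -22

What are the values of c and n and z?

c = -18, n = -9, z = -16

Along each row the entries change by 9 per step; down each column they change by -11.
Row 2: from -36 at column 1, stepping by 9 to column 3 gives -18.
Row 2: from -36 at column 1, stepping by 9 to column 4 gives -9.
Row 1: from -25 at column 1, stepping by 9 to column 2 gives -16.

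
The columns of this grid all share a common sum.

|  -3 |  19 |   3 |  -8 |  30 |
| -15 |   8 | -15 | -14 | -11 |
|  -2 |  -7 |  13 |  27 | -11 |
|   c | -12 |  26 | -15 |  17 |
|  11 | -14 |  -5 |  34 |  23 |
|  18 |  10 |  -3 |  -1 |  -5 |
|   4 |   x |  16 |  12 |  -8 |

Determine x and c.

x = 31, c = 22

Columns 4 and 5 both add up to 35, so every column sums to 35.
Column 2: 19 + 8 − 7 − 12 − 14 + 10 = 4, so the missing entry is 35 − 4 = 31.
Column 1: -3 − 15 − 2 + 11 + 18 + 4 = 13, so the missing entry is 35 − 13 = 22.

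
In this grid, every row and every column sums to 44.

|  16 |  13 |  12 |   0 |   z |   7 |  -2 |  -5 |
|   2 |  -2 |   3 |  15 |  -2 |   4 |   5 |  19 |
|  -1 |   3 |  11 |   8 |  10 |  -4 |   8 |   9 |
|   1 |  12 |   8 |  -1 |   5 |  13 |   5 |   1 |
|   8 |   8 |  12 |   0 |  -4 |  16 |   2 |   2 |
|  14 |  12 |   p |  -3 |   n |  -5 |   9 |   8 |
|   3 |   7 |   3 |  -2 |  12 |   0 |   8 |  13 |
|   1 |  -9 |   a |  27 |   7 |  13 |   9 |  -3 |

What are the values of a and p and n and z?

Row 1: 16 + 13 + 12 + 0 + 7 − 2 − 5 = 41, so its missing entry is 44 − 41 = 3.
Column 5: 3 − 2 + 10 + 5 − 4 + 12 + 7 = 31, so its missing entry is 44 − 31 = 13.
Row 8: 1 − 9 + 27 + 7 + 13 + 9 − 3 = 45, so its missing entry is 44 − 45 = -1.
Row 6: 14 + 12 − 3 + 13 − 5 + 9 + 8 = 48, so its missing entry is 44 − 48 = -4.

a = -1, p = -4, n = 13, z = 3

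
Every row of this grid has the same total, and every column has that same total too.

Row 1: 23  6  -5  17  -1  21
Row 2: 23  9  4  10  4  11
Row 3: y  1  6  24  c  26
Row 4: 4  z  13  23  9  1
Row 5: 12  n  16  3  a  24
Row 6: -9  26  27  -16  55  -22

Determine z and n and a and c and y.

Rows 1 and 2 both sum to 61, so that's the common total.
Row 4: 4 + 13 + 23 + 9 + 1 = 50, so its missing entry is 61 − 50 = 11.
Column 1: 23 + 23 + 4 + 12 − 9 = 53, so its missing entry is 61 − 53 = 8.
Row 3: 8 + 1 + 6 + 24 + 26 = 65, so its missing entry is 61 − 65 = -4.
Column 5: -1 + 4 − 4 + 9 + 55 = 63, so its missing entry is 61 − 63 = -2.
Row 5: 12 + 16 + 3 − 2 + 24 = 53, so its missing entry is 61 − 53 = 8.

z = 11, n = 8, a = -2, c = -4, y = 8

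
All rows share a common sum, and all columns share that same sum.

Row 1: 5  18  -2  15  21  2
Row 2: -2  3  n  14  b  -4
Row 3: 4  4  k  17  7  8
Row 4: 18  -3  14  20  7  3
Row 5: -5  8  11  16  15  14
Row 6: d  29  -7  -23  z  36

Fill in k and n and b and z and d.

k = 19, n = 24, b = 24, z = -15, d = 39

Rows 1 and 4 both sum to 59, so that's the common total.
The known cells in column 1 total 20, leaving 59 − 20 = 39 for the blank.
The known cells in row 6 total 74, leaving 59 − 74 = -15 for the blank.
The known cells in column 5 total 35, leaving 59 − 35 = 24 for the blank.
The known cells in row 2 total 35, leaving 59 − 35 = 24 for the blank.
The known cells in row 3 total 40, leaving 59 − 40 = 19 for the blank.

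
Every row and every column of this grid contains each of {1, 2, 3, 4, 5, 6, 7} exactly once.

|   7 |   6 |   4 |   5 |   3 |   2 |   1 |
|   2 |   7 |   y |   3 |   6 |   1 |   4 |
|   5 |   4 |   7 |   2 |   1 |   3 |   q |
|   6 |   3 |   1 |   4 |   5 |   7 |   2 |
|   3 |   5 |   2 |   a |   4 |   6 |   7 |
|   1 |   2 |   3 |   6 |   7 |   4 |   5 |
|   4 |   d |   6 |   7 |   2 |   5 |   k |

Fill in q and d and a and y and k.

Cell (2,3): row 2 already has {1, 2, 3, 4, 6, 7} → 5.
At (row 5, col 4): row 5 already has {2, 3, 4, 5, 6, 7}, so the value is 1.
For row 7, column 2: column 2 already has {2, 3, 4, 5, 6, 7}; that leaves 1.
At (row 3, col 7): row 3 already has {1, 2, 3, 4, 5, 7}, so the value is 6.
At (row 7, col 7): row 7 already has {1, 2, 4, 5, 6, 7}, so the value is 3.

q = 6, d = 1, a = 1, y = 5, k = 3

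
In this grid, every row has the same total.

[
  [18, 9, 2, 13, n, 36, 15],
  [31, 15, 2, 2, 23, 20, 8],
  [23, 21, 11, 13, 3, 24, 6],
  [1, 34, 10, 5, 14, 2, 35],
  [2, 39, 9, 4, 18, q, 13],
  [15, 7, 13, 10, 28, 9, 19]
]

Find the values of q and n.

Row 2 sums to 101 and so does row 6; that's the common total.
In row 5 the known cells total 85, leaving 101 − 85 = 16.
In row 1 the known cells total 93, leaving 101 − 93 = 8.

q = 16, n = 8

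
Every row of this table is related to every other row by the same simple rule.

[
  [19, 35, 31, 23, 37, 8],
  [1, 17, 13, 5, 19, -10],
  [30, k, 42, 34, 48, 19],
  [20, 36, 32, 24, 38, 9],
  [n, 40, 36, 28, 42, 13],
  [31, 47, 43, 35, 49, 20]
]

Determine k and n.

The difference between any two rows is the same in every column — this is an addition table with the headers hidden.
Row 3 minus row 1 is 42 − 31 = 11, so its entry in column 2 is 35 + 11 = 46.
Row 5 minus row 1 is 36 − 31 = 5, so its entry in column 1 is 19 + 5 = 24.

k = 46, n = 24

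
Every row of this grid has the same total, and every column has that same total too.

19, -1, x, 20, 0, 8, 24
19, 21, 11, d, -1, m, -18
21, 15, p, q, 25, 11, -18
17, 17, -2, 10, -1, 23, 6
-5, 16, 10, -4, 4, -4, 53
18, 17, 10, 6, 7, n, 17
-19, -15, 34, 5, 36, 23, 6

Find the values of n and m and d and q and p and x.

Rows 4 and 5 both sum to 70, so that's the common total.
The known cells in row 6 total 75, leaving 70 − 75 = -5 for the blank.
The known cells in column 6 total 56, leaving 70 − 56 = 14 for the blank.
The known cells in row 1 total 70, leaving 70 − 70 = 0 for the blank.
The known cells in column 3 total 63, leaving 70 − 63 = 7 for the blank.
The known cells in row 3 total 61, leaving 70 − 61 = 9 for the blank.
The known cells in row 2 total 46, leaving 70 − 46 = 24 for the blank.

n = -5, m = 14, d = 24, q = 9, p = 7, x = 0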